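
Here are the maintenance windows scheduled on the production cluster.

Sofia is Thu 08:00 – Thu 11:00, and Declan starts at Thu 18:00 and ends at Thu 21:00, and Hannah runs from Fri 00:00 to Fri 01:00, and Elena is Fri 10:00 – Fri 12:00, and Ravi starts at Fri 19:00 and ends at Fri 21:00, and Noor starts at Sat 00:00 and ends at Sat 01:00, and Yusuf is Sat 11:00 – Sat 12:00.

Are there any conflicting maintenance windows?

Sorted by start: Sofia, Declan, Hannah, Elena, Ravi, Noor, Yusuf.
Declan starts after Sofia ends, so nothing later overlaps Sofia either.
Hannah starts after Declan ends, so nothing later overlaps Declan either.
Elena starts after Hannah ends, so nothing later overlaps Hannah either.
Ravi starts after Elena ends, so nothing later overlaps Elena either.
Noor starts after Ravi ends, so nothing later overlaps Ravi either.
Yusuf starts after Noor ends.
Every pair is clear; the schedule has no overlaps.

No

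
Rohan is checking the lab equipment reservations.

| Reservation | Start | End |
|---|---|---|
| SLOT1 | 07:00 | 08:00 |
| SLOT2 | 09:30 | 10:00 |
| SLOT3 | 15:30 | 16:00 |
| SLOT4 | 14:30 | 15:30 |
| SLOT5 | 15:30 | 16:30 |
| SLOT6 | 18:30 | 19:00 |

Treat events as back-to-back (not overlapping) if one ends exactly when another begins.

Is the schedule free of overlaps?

Two intervals overlap when each starts before the other ends.
Sorted by start: SLOT1, SLOT2, SLOT4, SLOT3, SLOT5, SLOT6.
SLOT2 starts after SLOT1 ends, so SLOT1 has no further overlaps.
SLOT4 starts after SLOT2 ends, so SLOT2 has no further overlaps.
SLOT3 starts exactly when SLOT4 ends (back-to-back, no overlap), so SLOT4 has no further overlaps.
SLOT5 starts before SLOT3 ends → SLOT3 and SLOT5 overlap.
That's a conflict, so the schedule is not conflict-free.

No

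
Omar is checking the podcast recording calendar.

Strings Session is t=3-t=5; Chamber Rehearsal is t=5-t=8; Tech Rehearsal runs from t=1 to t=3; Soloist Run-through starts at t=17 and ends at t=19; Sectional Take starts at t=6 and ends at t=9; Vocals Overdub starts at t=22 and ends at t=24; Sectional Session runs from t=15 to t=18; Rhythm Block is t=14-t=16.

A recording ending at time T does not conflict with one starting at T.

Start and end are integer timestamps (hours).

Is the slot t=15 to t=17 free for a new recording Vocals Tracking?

No — it overlaps Rhythm Block, Sectional Session

Tech Rehearsal: ends t=3 at or before Vocals Tracking starts t=15 → clear.
Strings Session: ends t=5 at or before Vocals Tracking starts t=15 → clear.
Chamber Rehearsal: ends t=8 at or before Vocals Tracking starts t=15 → clear.
Sectional Take: ends t=9 at or before Vocals Tracking starts t=15 → clear.
Rhythm Block: starts t=14 before Vocals Tracking ends t=17, and ends t=16 after Vocals Tracking starts t=15 → overlap.
Sectional Session: starts t=15 before Vocals Tracking ends t=17, and ends t=18 after Vocals Tracking starts t=15 → overlap.
Soloist Run-through: starts t=17 at or after Vocals Tracking ends t=17 → clear.
Vocals Overdub: starts t=22 at or after Vocals Tracking ends t=17 → clear.
Vocals Tracking overlaps Rhythm Block, Sectional Session.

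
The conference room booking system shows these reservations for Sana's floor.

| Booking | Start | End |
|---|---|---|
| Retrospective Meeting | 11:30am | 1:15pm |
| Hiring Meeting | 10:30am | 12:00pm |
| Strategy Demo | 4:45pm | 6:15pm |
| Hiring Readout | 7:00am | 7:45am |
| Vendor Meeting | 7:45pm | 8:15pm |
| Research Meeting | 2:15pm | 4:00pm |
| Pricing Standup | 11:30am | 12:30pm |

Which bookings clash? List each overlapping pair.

Hiring Meeting & Pricing Standup, Hiring Meeting & Retrospective Meeting, Pricing Standup & Retrospective Meeting

Sorted by start: Hiring Readout, Hiring Meeting, Retrospective Meeting, Pricing Standup, Research Meeting, Strategy Demo, Vendor Meeting.
Hiring Meeting starts after Hiring Readout ends, so Hiring Readout has no further overlaps.
Retrospective Meeting starts before Hiring Meeting ends → Hiring Meeting and Retrospective Meeting overlap.
Pricing Standup starts before Hiring Meeting ends → Hiring Meeting and Pricing Standup overlap.
Research Meeting starts after Hiring Meeting ends, so Hiring Meeting has no further overlaps.
Pricing Standup starts before Retrospective Meeting ends → Retrospective Meeting and Pricing Standup overlap.
Research Meeting starts after Retrospective Meeting ends, so Retrospective Meeting has no further overlaps.
Research Meeting starts after Pricing Standup ends, so Pricing Standup has no further overlaps.
Strategy Demo starts after Research Meeting ends, so Research Meeting has no further overlaps.
Vendor Meeting starts after Strategy Demo ends.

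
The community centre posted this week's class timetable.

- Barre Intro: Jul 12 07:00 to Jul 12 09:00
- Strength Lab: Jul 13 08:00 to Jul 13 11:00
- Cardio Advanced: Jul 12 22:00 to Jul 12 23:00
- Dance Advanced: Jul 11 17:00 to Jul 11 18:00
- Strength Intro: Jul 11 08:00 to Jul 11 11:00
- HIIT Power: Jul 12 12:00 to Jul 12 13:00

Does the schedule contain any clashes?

No

Sorted by start: Strength Intro, Dance Advanced, Barre Intro, HIIT Power, Cardio Advanced, Strength Lab.
Dance Advanced starts after Strength Intro ends, so Strength Intro has no further overlaps.
Barre Intro starts after Dance Advanced ends, so Dance Advanced has no further overlaps.
HIIT Power starts after Barre Intro ends, so Barre Intro has no further overlaps.
Cardio Advanced starts after HIIT Power ends, so HIIT Power has no further overlaps.
Strength Lab starts after Cardio Advanced ends.
Every pair is clear; the schedule has no overlaps.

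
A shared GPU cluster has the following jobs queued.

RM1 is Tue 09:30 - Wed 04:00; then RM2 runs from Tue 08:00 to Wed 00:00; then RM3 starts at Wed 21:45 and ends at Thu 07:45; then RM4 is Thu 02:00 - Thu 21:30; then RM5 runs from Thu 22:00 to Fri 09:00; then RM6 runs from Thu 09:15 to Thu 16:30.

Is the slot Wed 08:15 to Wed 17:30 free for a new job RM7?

Yes — the slot is free

RM2: ends Wed 00:00 at or before RM7 starts Wed 08:15 → clear.
RM1: ends Wed 04:00 at or before RM7 starts Wed 08:15 → clear.
RM3: starts Wed 21:45 at or after RM7 ends Wed 17:30 → clear.
RM4: starts Thu 02:00 at or after RM7 ends Wed 17:30 → clear.
RM6: starts Thu 09:15 at or after RM7 ends Wed 17:30 → clear.
RM5: starts Thu 22:00 at or after RM7 ends Wed 17:30 → clear.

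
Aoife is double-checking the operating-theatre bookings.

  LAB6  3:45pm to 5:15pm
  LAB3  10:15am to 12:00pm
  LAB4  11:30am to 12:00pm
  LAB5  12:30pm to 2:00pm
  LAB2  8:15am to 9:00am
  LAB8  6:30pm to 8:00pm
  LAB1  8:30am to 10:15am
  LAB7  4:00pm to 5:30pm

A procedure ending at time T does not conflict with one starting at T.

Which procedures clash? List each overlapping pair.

LAB1 & LAB2, LAB3 & LAB4, LAB6 & LAB7

Two intervals overlap when each starts before the other ends.
Sorted by start: LAB2, LAB1, LAB3, LAB4, LAB5, LAB6, LAB7, LAB8.
LAB1 starts before LAB2 ends → LAB2 and LAB1 overlap.
LAB3 starts after LAB2 ends — done with LAB2.
LAB3 starts exactly when LAB1 ends (back-to-back, no overlap) — done with LAB1.
LAB4 starts before LAB3 ends → LAB3 and LAB4 overlap.
LAB5 starts after LAB3 ends — done with LAB3.
LAB5 starts after LAB4 ends — done with LAB4.
LAB6 starts after LAB5 ends — done with LAB5.
LAB7 starts before LAB6 ends → LAB6 and LAB7 overlap.
LAB8 starts after LAB6 ends.
LAB8 starts after LAB7 ends.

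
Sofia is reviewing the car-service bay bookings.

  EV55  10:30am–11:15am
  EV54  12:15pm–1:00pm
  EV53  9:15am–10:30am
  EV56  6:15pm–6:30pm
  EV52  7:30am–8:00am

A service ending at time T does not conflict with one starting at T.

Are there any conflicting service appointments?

No

Check each pair: they overlap iff neither finishes before the other starts.
Sorted by start: EV52, EV53, EV55, EV54, EV56.
EV53 starts after EV52 ends, so nothing later overlaps EV52 either.
EV55 starts exactly when EV53 ends (back-to-back, no overlap), so nothing later overlaps EV53 either.
EV54 starts after EV55 ends, so nothing later overlaps EV55 either.
EV56 starts after EV54 ends.
Every pair is clear; the schedule has no overlaps.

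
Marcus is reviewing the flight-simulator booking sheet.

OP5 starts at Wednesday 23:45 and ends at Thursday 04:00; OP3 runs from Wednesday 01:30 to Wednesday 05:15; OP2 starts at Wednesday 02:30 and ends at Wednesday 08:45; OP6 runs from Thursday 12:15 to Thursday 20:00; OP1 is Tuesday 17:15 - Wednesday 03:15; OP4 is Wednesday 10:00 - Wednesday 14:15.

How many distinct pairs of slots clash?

Sorted by start: OP1, OP3, OP2, OP4, OP5, OP6.
OP3 starts before OP1 ends → OP1 and OP3 overlap.
OP2 starts before OP1 ends → OP1 and OP2 overlap.
OP4 starts after OP1 ends; OP1 is clear from here.
OP2 starts before OP3 ends → OP3 and OP2 overlap.
OP4 starts after OP3 ends; OP3 is clear from here.
OP4 starts after OP2 ends; OP2 is clear from here.
OP5 starts after OP4 ends; OP4 is clear from here.
OP6 starts after OP5 ends.
Overlapping pairs: OP1 & OP2, OP1 & OP3, OP2 & OP3 — 3 in total.

3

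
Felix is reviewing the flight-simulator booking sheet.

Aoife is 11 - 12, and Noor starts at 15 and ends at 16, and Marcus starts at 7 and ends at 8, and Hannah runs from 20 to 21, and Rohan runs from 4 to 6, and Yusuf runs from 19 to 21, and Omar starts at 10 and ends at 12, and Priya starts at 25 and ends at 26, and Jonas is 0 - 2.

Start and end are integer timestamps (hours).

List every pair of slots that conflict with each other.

Aoife & Omar, Hannah & Yusuf

Sorted by start: Jonas, Rohan, Marcus, Omar, Aoife, Noor, Yusuf, Hannah, Priya.
Rohan starts after Jonas ends, so nothing later overlaps Jonas either.
Marcus starts after Rohan ends, so nothing later overlaps Rohan either.
Omar starts after Marcus ends, so nothing later overlaps Marcus either.
Aoife starts before Omar ends → Omar and Aoife overlap.
Noor starts after Omar ends, so nothing later overlaps Omar either.
Noor starts after Aoife ends, so nothing later overlaps Aoife either.
Yusuf starts after Noor ends, so nothing later overlaps Noor either.
Hannah starts before Yusuf ends → Yusuf and Hannah overlap.
Priya starts after Yusuf ends.
Priya starts after Hannah ends.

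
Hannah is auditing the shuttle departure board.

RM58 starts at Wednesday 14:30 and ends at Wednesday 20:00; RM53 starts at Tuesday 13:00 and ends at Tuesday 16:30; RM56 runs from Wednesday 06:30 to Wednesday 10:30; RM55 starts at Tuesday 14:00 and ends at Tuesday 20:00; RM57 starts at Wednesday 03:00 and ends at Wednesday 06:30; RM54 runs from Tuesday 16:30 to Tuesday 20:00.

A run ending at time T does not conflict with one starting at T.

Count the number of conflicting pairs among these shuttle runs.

2

Two intervals overlap when each starts before the other ends.
Sorted by start: RM53, RM55, RM54, RM57, RM56, RM58.
RM55 starts before RM53 ends → RM53 and RM55 overlap.
RM54 starts exactly when RM53 ends (back-to-back, no overlap), so RM53 has no further overlaps.
RM54 starts before RM55 ends → RM55 and RM54 overlap.
RM57 starts after RM55 ends, so RM55 has no further overlaps.
RM57 starts after RM54 ends, so RM54 has no further overlaps.
RM56 starts exactly when RM57 ends (back-to-back, no overlap), so RM57 has no further overlaps.
RM58 starts after RM56 ends.
Overlapping pairs: RM53 & RM55, RM54 & RM55 — 2 in total.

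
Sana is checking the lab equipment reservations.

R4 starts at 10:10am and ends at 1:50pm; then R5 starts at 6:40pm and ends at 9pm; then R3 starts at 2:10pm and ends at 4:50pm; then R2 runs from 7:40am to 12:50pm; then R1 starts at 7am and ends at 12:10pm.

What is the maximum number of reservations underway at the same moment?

Sweep the timeline, counting +1 at each start and −1 at each end (ends before starts at a tie):
7am start R1 → 1
7:40am start R2 → 2
10:10am start R4 → 3
12:10pm end R1 → 2
12:50pm end R2 → 1
1:50pm end R4 → 0
2:10pm start R3 → 1
4:50pm end R3 → 0
6:40pm start R5 → 1
9pm end R5 → 0
Peak is 3, at 10:10am (R1, R2, R4).

3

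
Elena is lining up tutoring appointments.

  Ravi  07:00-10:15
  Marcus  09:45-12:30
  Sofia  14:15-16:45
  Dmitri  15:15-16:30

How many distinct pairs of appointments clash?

2

Check each pair: they overlap iff neither finishes before the other starts.
Sorted by start: Ravi, Marcus, Sofia, Dmitri.
Marcus starts before Ravi ends → Ravi and Marcus overlap.
Sofia starts after Ravi ends, so Ravi has no further overlaps.
Sofia starts after Marcus ends, so Marcus has no further overlaps.
Dmitri starts before Sofia ends → Sofia and Dmitri overlap.
Overlapping pairs: Dmitri & Sofia, Marcus & Ravi — 2 in total.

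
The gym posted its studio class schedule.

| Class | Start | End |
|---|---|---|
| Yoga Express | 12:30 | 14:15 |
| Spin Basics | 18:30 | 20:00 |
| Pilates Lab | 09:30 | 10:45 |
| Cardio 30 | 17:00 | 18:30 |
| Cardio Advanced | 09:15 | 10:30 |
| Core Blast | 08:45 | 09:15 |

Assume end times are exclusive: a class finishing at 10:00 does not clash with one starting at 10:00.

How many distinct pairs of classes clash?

1

Sorted by start: Core Blast, Cardio Advanced, Pilates Lab, Yoga Express, Cardio 30, Spin Basics.
Cardio Advanced starts exactly when Core Blast ends (back-to-back, no overlap) — done with Core Blast.
Pilates Lab starts before Cardio Advanced ends → Cardio Advanced and Pilates Lab overlap.
Yoga Express starts after Cardio Advanced ends — done with Cardio Advanced.
Yoga Express starts after Pilates Lab ends — done with Pilates Lab.
Cardio 30 starts after Yoga Express ends — done with Yoga Express.
Spin Basics starts exactly when Cardio 30 ends (back-to-back, no overlap).
Overlapping pairs: Cardio Advanced & Pilates Lab — 1 in total.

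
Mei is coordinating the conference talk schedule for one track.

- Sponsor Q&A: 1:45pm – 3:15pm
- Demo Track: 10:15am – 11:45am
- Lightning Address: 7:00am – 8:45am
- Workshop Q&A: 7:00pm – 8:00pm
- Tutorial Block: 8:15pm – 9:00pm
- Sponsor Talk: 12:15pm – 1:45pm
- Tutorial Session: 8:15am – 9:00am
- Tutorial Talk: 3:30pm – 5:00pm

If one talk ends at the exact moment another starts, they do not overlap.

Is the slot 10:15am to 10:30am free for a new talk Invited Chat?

Lightning Address: ends 8:45am at or before Invited Chat starts 10:15am → clear.
Tutorial Session: ends 9:00am at or before Invited Chat starts 10:15am → clear.
Demo Track: starts 10:15am before Invited Chat ends 10:30am, and ends 11:45am after Invited Chat starts 10:15am → overlap.
Sponsor Talk: starts 12:15pm at or after Invited Chat ends 10:30am → clear.
Sponsor Q&A: starts 1:45pm at or after Invited Chat ends 10:30am → clear.
Tutorial Talk: starts 3:30pm at or after Invited Chat ends 10:30am → clear.
Workshop Q&A: starts 7:00pm at or after Invited Chat ends 10:30am → clear.
Tutorial Block: starts 8:15pm at or after Invited Chat ends 10:30am → clear.
Invited Chat overlaps Demo Track.

No — it overlaps Demo Track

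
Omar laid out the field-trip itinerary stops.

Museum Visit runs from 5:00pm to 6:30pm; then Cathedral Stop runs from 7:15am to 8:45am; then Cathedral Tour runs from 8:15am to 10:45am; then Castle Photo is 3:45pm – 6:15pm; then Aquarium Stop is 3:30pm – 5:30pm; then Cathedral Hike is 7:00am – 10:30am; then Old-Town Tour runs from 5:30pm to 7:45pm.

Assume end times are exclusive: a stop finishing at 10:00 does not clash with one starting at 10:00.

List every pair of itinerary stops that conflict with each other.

Aquarium Stop & Castle Photo, Aquarium Stop & Museum Visit, Castle Photo & Museum Visit, Castle Photo & Old-Town Tour, Cathedral Hike & Cathedral Stop, Cathedral Hike & Cathedral Tour, Cathedral Stop & Cathedral Tour, Museum Visit & Old-Town Tour

Sorted by start: Cathedral Hike, Cathedral Stop, Cathedral Tour, Aquarium Stop, Castle Photo, Museum Visit, Old-Town Tour.
Cathedral Stop starts before Cathedral Hike ends → Cathedral Hike and Cathedral Stop overlap.
Cathedral Tour starts before Cathedral Hike ends → Cathedral Hike and Cathedral Tour overlap.
Aquarium Stop starts after Cathedral Hike ends; Cathedral Hike is clear from here.
Cathedral Tour starts before Cathedral Stop ends → Cathedral Stop and Cathedral Tour overlap.
Aquarium Stop starts after Cathedral Stop ends; Cathedral Stop is clear from here.
Aquarium Stop starts after Cathedral Tour ends; Cathedral Tour is clear from here.
Castle Photo starts before Aquarium Stop ends → Aquarium Stop and Castle Photo overlap.
Museum Visit starts before Aquarium Stop ends → Aquarium Stop and Museum Visit overlap.
Old-Town Tour starts exactly when Aquarium Stop ends (back-to-back, no overlap).
Museum Visit starts before Castle Photo ends → Castle Photo and Museum Visit overlap.
Old-Town Tour starts before Castle Photo ends → Castle Photo and Old-Town Tour overlap.
Old-Town Tour starts before Museum Visit ends → Museum Visit and Old-Town Tour overlap.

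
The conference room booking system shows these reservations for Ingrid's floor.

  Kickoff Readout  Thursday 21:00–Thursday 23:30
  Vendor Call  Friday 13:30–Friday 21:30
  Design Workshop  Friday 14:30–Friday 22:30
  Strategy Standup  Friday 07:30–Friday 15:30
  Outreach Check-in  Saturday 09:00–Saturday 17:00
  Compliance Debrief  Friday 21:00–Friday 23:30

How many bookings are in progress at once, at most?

Walk through starts and ends in time order (an end at T is processed before a start at T):
Thursday 21:00 start Kickoff Readout → 1
Thursday 23:30 end Kickoff Readout → 0
Friday 07:30 start Strategy Standup → 1
Friday 13:30 start Vendor Call → 2
Friday 14:30 start Design Workshop → 3
Friday 15:30 end Strategy Standup → 2
Friday 21:00 start Compliance Debrief → 3
Friday 21:30 end Vendor Call → 2
Friday 22:30 end Design Workshop → 1
Friday 23:30 end Compliance Debrief → 0
Saturday 09:00 start Outreach Check-in → 1
Saturday 17:00 end Outreach Check-in → 0
Peak is 3, at Friday 14:30 (Design Workshop, Strategy Standup, Vendor Call).

3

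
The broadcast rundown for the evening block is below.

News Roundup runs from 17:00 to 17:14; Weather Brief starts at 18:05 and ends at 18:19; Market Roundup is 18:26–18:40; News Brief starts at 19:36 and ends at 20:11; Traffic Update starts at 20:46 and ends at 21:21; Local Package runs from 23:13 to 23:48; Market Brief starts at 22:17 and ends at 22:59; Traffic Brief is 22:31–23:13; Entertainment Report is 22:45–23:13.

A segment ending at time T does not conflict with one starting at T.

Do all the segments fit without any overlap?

No

Two intervals overlap when each starts before the other ends.
Sorted by start: News Roundup, Weather Brief, Market Roundup, News Brief, Traffic Update, Market Brief, Traffic Brief, Entertainment Report, Local Package.
Weather Brief starts after News Roundup ends, so nothing later overlaps News Roundup either.
Market Roundup starts after Weather Brief ends, so nothing later overlaps Weather Brief either.
News Brief starts after Market Roundup ends, so nothing later overlaps Market Roundup either.
Traffic Update starts after News Brief ends, so nothing later overlaps News Brief either.
Market Brief starts after Traffic Update ends, so nothing later overlaps Traffic Update either.
Traffic Brief starts before Market Brief ends → Market Brief and Traffic Brief overlap.
That's a conflict, so the schedule is not conflict-free.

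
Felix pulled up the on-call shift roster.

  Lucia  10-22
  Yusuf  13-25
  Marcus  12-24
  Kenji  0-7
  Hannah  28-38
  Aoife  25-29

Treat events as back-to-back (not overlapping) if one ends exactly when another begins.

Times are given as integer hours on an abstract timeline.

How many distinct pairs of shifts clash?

Sorted by start: Kenji, Lucia, Marcus, Yusuf, Aoife, Hannah.
Lucia starts after Kenji ends — done with Kenji.
Marcus starts before Lucia ends → Lucia and Marcus overlap.
Yusuf starts before Lucia ends → Lucia and Yusuf overlap.
Aoife starts after Lucia ends — done with Lucia.
Yusuf starts before Marcus ends → Marcus and Yusuf overlap.
Aoife starts after Marcus ends — done with Marcus.
Aoife starts exactly when Yusuf ends (back-to-back, no overlap) — done with Yusuf.
Hannah starts before Aoife ends → Aoife and Hannah overlap.
Overlapping pairs: Aoife & Hannah, Lucia & Marcus, Lucia & Yusuf, Marcus & Yusuf — 4 in total.

4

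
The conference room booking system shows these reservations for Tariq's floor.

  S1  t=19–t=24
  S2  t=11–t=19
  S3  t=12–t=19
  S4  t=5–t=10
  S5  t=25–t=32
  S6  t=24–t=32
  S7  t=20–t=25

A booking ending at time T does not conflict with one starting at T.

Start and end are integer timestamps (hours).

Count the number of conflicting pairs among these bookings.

Sorted by start: S4, S2, S3, S1, S7, S6, S5.
S2 starts after S4 ends, so nothing later overlaps S4 either.
S3 starts before S2 ends → S2 and S3 overlap.
S1 starts exactly when S2 ends (back-to-back, no overlap), so nothing later overlaps S2 either.
S1 starts exactly when S3 ends (back-to-back, no overlap), so nothing later overlaps S3 either.
S7 starts before S1 ends → S1 and S7 overlap.
S6 starts exactly when S1 ends (back-to-back, no overlap), so nothing later overlaps S1 either.
S6 starts before S7 ends → S7 and S6 overlap.
S5 starts exactly when S7 ends (back-to-back, no overlap).
S5 starts before S6 ends → S6 and S5 overlap.
Overlapping pairs: S1 & S7, S2 & S3, S5 & S6, S6 & S7 — 4 in total.

4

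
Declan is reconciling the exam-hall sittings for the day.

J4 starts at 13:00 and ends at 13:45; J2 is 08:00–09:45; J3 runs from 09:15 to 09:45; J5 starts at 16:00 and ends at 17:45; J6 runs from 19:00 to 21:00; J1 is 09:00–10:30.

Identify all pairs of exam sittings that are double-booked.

Sorted by start: J2, J1, J3, J4, J5, J6.
J1 starts before J2 ends → J2 and J1 overlap.
J3 starts before J2 ends → J2 and J3 overlap.
J4 starts after J2 ends, so nothing later overlaps J2 either.
J3 starts before J1 ends → J1 and J3 overlap.
J4 starts after J1 ends, so nothing later overlaps J1 either.
J4 starts after J3 ends, so nothing later overlaps J3 either.
J5 starts after J4 ends, so nothing later overlaps J4 either.
J6 starts after J5 ends.

J1 & J2, J1 & J3, J2 & J3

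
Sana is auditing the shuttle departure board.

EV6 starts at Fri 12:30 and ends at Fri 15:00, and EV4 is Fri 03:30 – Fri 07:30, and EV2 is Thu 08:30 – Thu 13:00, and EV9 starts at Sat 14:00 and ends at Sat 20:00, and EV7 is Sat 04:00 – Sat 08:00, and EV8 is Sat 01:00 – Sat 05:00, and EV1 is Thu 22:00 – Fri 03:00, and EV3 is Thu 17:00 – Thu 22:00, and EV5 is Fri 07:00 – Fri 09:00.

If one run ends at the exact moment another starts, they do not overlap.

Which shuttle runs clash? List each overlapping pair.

EV4 & EV5, EV7 & EV8

Check each pair: they overlap iff neither finishes before the other starts.
Sorted by start: EV2, EV3, EV1, EV4, EV5, EV6, EV8, EV7, EV9.
EV3 starts after EV2 ends — done with EV2.
EV1 starts exactly when EV3 ends (back-to-back, no overlap) — done with EV3.
EV4 starts after EV1 ends — done with EV1.
EV5 starts before EV4 ends → EV4 and EV5 overlap.
EV6 starts after EV4 ends — done with EV4.
EV6 starts after EV5 ends — done with EV5.
EV8 starts after EV6 ends — done with EV6.
EV7 starts before EV8 ends → EV8 and EV7 overlap.
EV9 starts after EV8 ends.
EV9 starts after EV7 ends.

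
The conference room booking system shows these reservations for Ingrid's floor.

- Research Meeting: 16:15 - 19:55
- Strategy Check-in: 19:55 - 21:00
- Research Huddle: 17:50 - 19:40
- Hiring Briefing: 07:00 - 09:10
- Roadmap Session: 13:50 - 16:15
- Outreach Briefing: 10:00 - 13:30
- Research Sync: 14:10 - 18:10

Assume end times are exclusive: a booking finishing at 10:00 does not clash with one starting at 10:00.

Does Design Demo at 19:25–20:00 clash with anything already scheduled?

Hiring Briefing: ends 09:10 at or before Design Demo starts 19:25 → clear.
Outreach Briefing: ends 13:30 at or before Design Demo starts 19:25 → clear.
Roadmap Session: ends 16:15 at or before Design Demo starts 19:25 → clear.
Research Sync: ends 18:10 at or before Design Demo starts 19:25 → clear.
Research Meeting: starts 16:15 before Design Demo ends 20:00, and ends 19:55 after Design Demo starts 19:25 → overlap.
Research Huddle: starts 17:50 before Design Demo ends 20:00, and ends 19:40 after Design Demo starts 19:25 → overlap.
Strategy Check-in: starts 19:55 before Design Demo ends 20:00, and ends 21:00 after Design Demo starts 19:25 → overlap.
Design Demo overlaps Research Meeting, Research Huddle, Strategy Check-in.

Yes — it overlaps Research Huddle, Research Meeting, Strategy Check-in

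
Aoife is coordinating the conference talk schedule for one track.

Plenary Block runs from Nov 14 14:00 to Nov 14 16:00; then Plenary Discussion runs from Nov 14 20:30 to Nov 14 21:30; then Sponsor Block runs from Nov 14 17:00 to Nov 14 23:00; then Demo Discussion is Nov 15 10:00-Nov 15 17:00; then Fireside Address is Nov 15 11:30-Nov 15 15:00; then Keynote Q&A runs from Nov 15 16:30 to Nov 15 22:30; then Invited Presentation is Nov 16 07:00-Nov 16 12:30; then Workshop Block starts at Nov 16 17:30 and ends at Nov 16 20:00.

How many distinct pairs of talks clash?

Two intervals overlap when each starts before the other ends.
Sorted by start: Plenary Block, Sponsor Block, Plenary Discussion, Demo Discussion, Fireside Address, Keynote Q&A, Invited Presentation, Workshop Block.
Sponsor Block starts after Plenary Block ends; Plenary Block is clear from here.
Plenary Discussion starts before Sponsor Block ends → Sponsor Block and Plenary Discussion overlap.
Demo Discussion starts after Sponsor Block ends; Sponsor Block is clear from here.
Demo Discussion starts after Plenary Discussion ends; Plenary Discussion is clear from here.
Fireside Address starts before Demo Discussion ends → Demo Discussion and Fireside Address overlap.
Keynote Q&A starts before Demo Discussion ends → Demo Discussion and Keynote Q&A overlap.
Invited Presentation starts after Demo Discussion ends; Demo Discussion is clear from here.
Keynote Q&A starts after Fireside Address ends; Fireside Address is clear from here.
Invited Presentation starts after Keynote Q&A ends; Keynote Q&A is clear from here.
Workshop Block starts after Invited Presentation ends.
Overlapping pairs: Demo Discussion & Fireside Address, Demo Discussion & Keynote Q&A, Plenary Discussion & Sponsor Block — 3 in total.

3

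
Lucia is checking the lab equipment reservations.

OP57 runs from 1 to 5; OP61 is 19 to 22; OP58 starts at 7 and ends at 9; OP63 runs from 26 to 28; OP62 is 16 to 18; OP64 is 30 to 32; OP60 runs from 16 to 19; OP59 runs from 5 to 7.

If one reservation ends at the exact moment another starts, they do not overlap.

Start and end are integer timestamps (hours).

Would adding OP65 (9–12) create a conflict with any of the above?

No — it doesn't clash with anything

OP57: ends 5 at or before OP65 starts 9 → clear.
OP59: ends 7 at or before OP65 starts 9 → clear.
OP58: ends 9 at or before OP65 starts 9 → clear.
OP60: starts 16 at or after OP65 ends 12 → clear.
OP62: starts 16 at or after OP65 ends 12 → clear.
OP61: starts 19 at or after OP65 ends 12 → clear.
OP63: starts 26 at or after OP65 ends 12 → clear.
OP64: starts 30 at or after OP65 ends 12 → clear.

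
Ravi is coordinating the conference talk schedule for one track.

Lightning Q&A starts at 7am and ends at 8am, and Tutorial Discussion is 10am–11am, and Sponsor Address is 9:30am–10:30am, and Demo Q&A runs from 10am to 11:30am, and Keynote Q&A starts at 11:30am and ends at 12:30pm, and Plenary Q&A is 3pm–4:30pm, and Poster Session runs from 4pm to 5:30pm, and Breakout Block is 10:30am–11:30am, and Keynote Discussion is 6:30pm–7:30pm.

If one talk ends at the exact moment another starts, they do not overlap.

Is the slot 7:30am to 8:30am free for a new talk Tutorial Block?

Lightning Q&A: starts 7am before Tutorial Block ends 8:30am, and ends 8am after Tutorial Block starts 7:30am → overlap.
Sponsor Address: starts 9:30am at or after Tutorial Block ends 8:30am → clear.
Tutorial Discussion: starts 10am at or after Tutorial Block ends 8:30am → clear.
Demo Q&A: starts 10am at or after Tutorial Block ends 8:30am → clear.
Breakout Block: starts 10:30am at or after Tutorial Block ends 8:30am → clear.
Keynote Q&A: starts 11:30am at or after Tutorial Block ends 8:30am → clear.
Plenary Q&A: starts 3pm at or after Tutorial Block ends 8:30am → clear.
Poster Session: starts 4pm at or after Tutorial Block ends 8:30am → clear.
Keynote Discussion: starts 6:30pm at or after Tutorial Block ends 8:30am → clear.
Tutorial Block overlaps Lightning Q&A.

No — it overlaps Lightning Q&A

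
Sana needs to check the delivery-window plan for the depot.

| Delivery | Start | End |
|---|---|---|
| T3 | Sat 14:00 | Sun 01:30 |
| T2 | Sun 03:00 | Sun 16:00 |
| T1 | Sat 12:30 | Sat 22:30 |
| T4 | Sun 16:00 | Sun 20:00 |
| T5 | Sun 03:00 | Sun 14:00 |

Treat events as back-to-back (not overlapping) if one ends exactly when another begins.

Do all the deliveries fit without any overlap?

Sorted by start: T1, T3, T2, T5, T4.
T3 starts before T1 ends → T1 and T3 overlap.
That's a conflict, so the schedule is not conflict-free.

No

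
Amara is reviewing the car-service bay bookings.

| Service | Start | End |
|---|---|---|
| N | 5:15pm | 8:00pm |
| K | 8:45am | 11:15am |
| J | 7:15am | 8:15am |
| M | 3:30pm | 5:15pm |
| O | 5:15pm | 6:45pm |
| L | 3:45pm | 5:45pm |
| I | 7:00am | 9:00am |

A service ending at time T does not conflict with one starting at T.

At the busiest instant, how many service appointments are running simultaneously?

3

Walk through starts and ends in time order (an end at T is processed before a start at T):
7:00am start I → 1
7:15am start J → 2
8:15am end J → 1
8:45am start K → 2
9:00am end I → 1
11:15am end K → 0
3:30pm start M → 1
3:45pm start L → 2
5:15pm end M → 1
5:15pm start N → 2
5:15pm start O → 3
5:45pm end L → 2
6:45pm end O → 1
8:00pm end N → 0
Peak is 3, at 5:15pm (L, N, O).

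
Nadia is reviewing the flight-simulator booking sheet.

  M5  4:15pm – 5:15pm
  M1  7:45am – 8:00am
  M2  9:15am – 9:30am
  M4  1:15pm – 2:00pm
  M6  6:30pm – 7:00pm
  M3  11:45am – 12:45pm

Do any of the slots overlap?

Two intervals overlap when each starts before the other ends.
Sorted by start: M1, M2, M3, M4, M5, M6.
M2 starts after M1 ends; M1 is clear from here.
M3 starts after M2 ends; M2 is clear from here.
M4 starts after M3 ends; M3 is clear from here.
M5 starts after M4 ends; M4 is clear from here.
M6 starts after M5 ends.
Every pair is clear; the schedule has no overlaps.

No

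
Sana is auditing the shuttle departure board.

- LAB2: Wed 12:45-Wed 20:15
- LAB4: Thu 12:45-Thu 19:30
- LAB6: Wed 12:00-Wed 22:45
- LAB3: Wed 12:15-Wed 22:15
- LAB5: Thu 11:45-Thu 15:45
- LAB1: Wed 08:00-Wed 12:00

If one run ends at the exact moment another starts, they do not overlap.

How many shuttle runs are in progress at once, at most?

3

Sort all start/end points and keep a running count:
Wed 08:00 start LAB1 → 1
Wed 12:00 end LAB1 → 0
Wed 12:00 start LAB6 → 1
Wed 12:15 start LAB3 → 2
Wed 12:45 start LAB2 → 3
Wed 20:15 end LAB2 → 2
Wed 22:15 end LAB3 → 1
Wed 22:45 end LAB6 → 0
Thu 11:45 start LAB5 → 1
Thu 12:45 start LAB4 → 2
Thu 15:45 end LAB5 → 1
Thu 19:30 end LAB4 → 0
Peak is 3, at Wed 12:45 (LAB2, LAB3, LAB6).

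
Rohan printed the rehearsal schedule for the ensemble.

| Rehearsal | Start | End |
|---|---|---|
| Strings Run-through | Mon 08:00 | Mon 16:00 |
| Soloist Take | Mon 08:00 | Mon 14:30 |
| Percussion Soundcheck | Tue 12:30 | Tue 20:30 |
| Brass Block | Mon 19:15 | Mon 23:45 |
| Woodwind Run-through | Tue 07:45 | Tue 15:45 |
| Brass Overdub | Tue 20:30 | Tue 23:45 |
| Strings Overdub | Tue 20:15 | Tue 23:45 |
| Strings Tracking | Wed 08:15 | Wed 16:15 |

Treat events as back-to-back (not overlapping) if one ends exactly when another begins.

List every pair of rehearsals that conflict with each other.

Brass Overdub & Strings Overdub, Percussion Soundcheck & Strings Overdub, Percussion Soundcheck & Woodwind Run-through, Soloist Take & Strings Run-through

Sorted by start: Strings Run-through, Soloist Take, Brass Block, Woodwind Run-through, Percussion Soundcheck, Strings Overdub, Brass Overdub, Strings Tracking.
Soloist Take starts before Strings Run-through ends → Strings Run-through and Soloist Take overlap.
Brass Block starts after Strings Run-through ends; Strings Run-through is clear from here.
Brass Block starts after Soloist Take ends; Soloist Take is clear from here.
Woodwind Run-through starts after Brass Block ends; Brass Block is clear from here.
Percussion Soundcheck starts before Woodwind Run-through ends → Woodwind Run-through and Percussion Soundcheck overlap.
Strings Overdub starts after Woodwind Run-through ends; Woodwind Run-through is clear from here.
Strings Overdub starts before Percussion Soundcheck ends → Percussion Soundcheck and Strings Overdub overlap.
Brass Overdub starts exactly when Percussion Soundcheck ends (back-to-back, no overlap); Percussion Soundcheck is clear from here.
Brass Overdub starts before Strings Overdub ends → Strings Overdub and Brass Overdub overlap.
Strings Tracking starts after Strings Overdub ends.
Strings Tracking starts after Brass Overdub ends.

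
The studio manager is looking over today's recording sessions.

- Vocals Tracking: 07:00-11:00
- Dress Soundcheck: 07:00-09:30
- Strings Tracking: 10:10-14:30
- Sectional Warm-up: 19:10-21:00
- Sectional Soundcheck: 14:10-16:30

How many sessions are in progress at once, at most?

Sort all start/end points and keep a running count:
07:00 start Dress Soundcheck → 1
07:00 start Vocals Tracking → 2
09:30 end Dress Soundcheck → 1
10:10 start Strings Tracking → 2
11:00 end Vocals Tracking → 1
14:10 start Sectional Soundcheck → 2
14:30 end Strings Tracking → 1
16:30 end Sectional Soundcheck → 0
19:10 start Sectional Warm-up → 1
21:00 end Sectional Warm-up → 0
Peak is 2, at 07:00 (Dress Soundcheck, Vocals Tracking).

2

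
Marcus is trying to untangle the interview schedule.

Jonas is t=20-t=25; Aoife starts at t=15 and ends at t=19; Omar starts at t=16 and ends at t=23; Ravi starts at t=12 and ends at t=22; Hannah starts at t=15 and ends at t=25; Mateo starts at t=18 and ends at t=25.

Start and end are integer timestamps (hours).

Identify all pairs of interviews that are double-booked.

Two intervals overlap when each starts before the other ends.
Sorted by start: Ravi, Hannah, Aoife, Omar, Mateo, Jonas.
Hannah starts before Ravi ends → Ravi and Hannah overlap.
Aoife starts before Ravi ends → Ravi and Aoife overlap.
Omar starts before Ravi ends → Ravi and Omar overlap.
Mateo starts before Ravi ends → Ravi and Mateo overlap.
Jonas starts before Ravi ends → Ravi and Jonas overlap.
Aoife starts before Hannah ends → Hannah and Aoife overlap.
Omar starts before Hannah ends → Hannah and Omar overlap.
Mateo starts before Hannah ends → Hannah and Mateo overlap.
Jonas starts before Hannah ends → Hannah and Jonas overlap.
Omar starts before Aoife ends → Aoife and Omar overlap.
Mateo starts before Aoife ends → Aoife and Mateo overlap.
Jonas starts after Aoife ends.
Mateo starts before Omar ends → Omar and Mateo overlap.
Jonas starts before Omar ends → Omar and Jonas overlap.
Jonas starts before Mateo ends → Mateo and Jonas overlap.

Aoife & Hannah, Aoife & Mateo, Aoife & Omar, Aoife & Ravi, Hannah & Jonas, Hannah & Mateo, Hannah & Omar, Hannah & Ravi, Jonas & Mateo, Jonas & Omar, Jonas & Ravi, Mateo & Omar, Mateo & Ravi, Omar & Ravi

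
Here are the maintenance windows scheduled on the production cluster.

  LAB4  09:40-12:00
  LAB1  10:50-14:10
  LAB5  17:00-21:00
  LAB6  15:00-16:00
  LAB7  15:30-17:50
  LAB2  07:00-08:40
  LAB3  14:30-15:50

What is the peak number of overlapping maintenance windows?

Walk through starts and ends in time order (an end at T is processed before a start at T):
07:00 start LAB2 → 1
08:40 end LAB2 → 0
09:40 start LAB4 → 1
10:50 start LAB1 → 2
12:00 end LAB4 → 1
14:10 end LAB1 → 0
14:30 start LAB3 → 1
15:00 start LAB6 → 2
15:30 start LAB7 → 3
15:50 end LAB3 → 2
16:00 end LAB6 → 1
17:00 start LAB5 → 2
17:50 end LAB7 → 1
21:00 end LAB5 → 0
Peak is 3, at 15:30 (LAB3, LAB6, LAB7).

3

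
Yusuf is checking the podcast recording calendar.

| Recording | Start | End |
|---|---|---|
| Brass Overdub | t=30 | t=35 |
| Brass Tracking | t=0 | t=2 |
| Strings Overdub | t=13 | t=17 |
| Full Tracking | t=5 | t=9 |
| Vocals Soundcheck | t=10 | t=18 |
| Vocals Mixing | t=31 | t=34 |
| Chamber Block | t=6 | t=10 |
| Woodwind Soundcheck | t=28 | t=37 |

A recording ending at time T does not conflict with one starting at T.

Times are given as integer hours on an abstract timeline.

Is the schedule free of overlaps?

Two intervals overlap when each starts before the other ends.
Sorted by start: Brass Tracking, Full Tracking, Chamber Block, Vocals Soundcheck, Strings Overdub, Woodwind Soundcheck, Brass Overdub, Vocals Mixing.
Full Tracking starts after Brass Tracking ends, so Brass Tracking has no further overlaps.
Chamber Block starts before Full Tracking ends → Full Tracking and Chamber Block overlap.
That's a conflict, so the schedule is not conflict-free.

No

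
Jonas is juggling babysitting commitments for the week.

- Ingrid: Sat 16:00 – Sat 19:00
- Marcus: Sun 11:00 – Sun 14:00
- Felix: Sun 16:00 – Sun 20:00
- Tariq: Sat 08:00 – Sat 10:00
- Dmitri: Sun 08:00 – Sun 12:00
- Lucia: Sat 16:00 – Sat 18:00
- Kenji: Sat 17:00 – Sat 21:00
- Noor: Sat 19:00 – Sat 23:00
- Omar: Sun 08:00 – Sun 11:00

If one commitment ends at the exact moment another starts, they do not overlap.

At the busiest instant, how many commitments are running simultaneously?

Walk through starts and ends in time order (an end at T is processed before a start at T):
Sat 08:00 start Tariq → 1
Sat 10:00 end Tariq → 0
Sat 16:00 start Ingrid → 1
Sat 16:00 start Lucia → 2
Sat 17:00 start Kenji → 3
Sat 18:00 end Lucia → 2
Sat 19:00 end Ingrid → 1
Sat 19:00 start Noor → 2
Sat 21:00 end Kenji → 1
Sat 23:00 end Noor → 0
Sun 08:00 start Dmitri → 1
Sun 08:00 start Omar → 2
Sun 11:00 end Omar → 1
Sun 11:00 start Marcus → 2
Sun 12:00 end Dmitri → 1
Sun 14:00 end Marcus → 0
Sun 16:00 start Felix → 1
Sun 20:00 end Felix → 0
Peak is 3, at Sat 17:00 (Ingrid, Kenji, Lucia).

3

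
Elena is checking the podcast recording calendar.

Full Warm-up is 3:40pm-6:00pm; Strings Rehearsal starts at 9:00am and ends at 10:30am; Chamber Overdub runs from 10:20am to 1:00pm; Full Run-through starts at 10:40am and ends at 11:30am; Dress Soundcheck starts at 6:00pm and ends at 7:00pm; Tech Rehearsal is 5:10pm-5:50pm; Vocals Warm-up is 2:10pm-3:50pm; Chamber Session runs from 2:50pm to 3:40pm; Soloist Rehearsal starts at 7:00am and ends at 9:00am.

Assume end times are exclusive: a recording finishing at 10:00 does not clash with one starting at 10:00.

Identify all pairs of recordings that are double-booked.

Chamber Overdub & Full Run-through, Chamber Overdub & Strings Rehearsal, Chamber Session & Vocals Warm-up, Full Warm-up & Tech Rehearsal, Full Warm-up & Vocals Warm-up

Sorted by start: Soloist Rehearsal, Strings Rehearsal, Chamber Overdub, Full Run-through, Vocals Warm-up, Chamber Session, Full Warm-up, Tech Rehearsal, Dress Soundcheck.
Strings Rehearsal starts exactly when Soloist Rehearsal ends (back-to-back, no overlap) — done with Soloist Rehearsal.
Chamber Overdub starts before Strings Rehearsal ends → Strings Rehearsal and Chamber Overdub overlap.
Full Run-through starts after Strings Rehearsal ends — done with Strings Rehearsal.
Full Run-through starts before Chamber Overdub ends → Chamber Overdub and Full Run-through overlap.
Vocals Warm-up starts after Chamber Overdub ends — done with Chamber Overdub.
Vocals Warm-up starts after Full Run-through ends — done with Full Run-through.
Chamber Session starts before Vocals Warm-up ends → Vocals Warm-up and Chamber Session overlap.
Full Warm-up starts before Vocals Warm-up ends → Vocals Warm-up and Full Warm-up overlap.
Tech Rehearsal starts after Vocals Warm-up ends — done with Vocals Warm-up.
Full Warm-up starts exactly when Chamber Session ends (back-to-back, no overlap) — done with Chamber Session.
Tech Rehearsal starts before Full Warm-up ends → Full Warm-up and Tech Rehearsal overlap.
Dress Soundcheck starts exactly when Full Warm-up ends (back-to-back, no overlap).
Dress Soundcheck starts after Tech Rehearsal ends.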